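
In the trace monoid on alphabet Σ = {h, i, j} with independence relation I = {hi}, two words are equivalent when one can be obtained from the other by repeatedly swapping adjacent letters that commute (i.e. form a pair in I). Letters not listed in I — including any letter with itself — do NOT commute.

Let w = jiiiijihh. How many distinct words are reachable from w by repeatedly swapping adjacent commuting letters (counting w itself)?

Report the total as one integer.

3

piece 0:j — minimal
piece 1:i rests on {0:j}
piece 2:i rests on {1:i}
piece 3:i rests on {2:i}
piece 4:i rests on {3:i}
piece 5:j rests on {4:i}
piece 6:i rests on {5:j}
piece 7:h rests on {5:j}
piece 8:h rests on {7:h}
minimal pieces: {0:j}
ways to finish when only these pieces remain (= sum over removing one remaining piece with nothing left below it):
  1 left: {6}→1  {8}→1
  2 left: {6,8}→2  {7,8}→1
  3 left: {6,7,8}→3
  4 left: {5,6,7,8}→3
  5 left: {4,5,6,7,8}→3
  6 left: {3,4,5,6,7,8}→3
  7 left: {2,3,4,5,6,7,8}→3
  placing 0:j first → 3 extensions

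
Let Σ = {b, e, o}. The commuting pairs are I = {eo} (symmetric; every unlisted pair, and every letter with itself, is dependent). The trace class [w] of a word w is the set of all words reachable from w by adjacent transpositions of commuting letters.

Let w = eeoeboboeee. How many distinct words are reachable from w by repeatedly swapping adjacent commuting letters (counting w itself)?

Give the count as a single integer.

16

piece 0:e — minimal
piece 1:e rests on {0:e}
piece 2:o — minimal
piece 3:e rests on {1:e}
piece 4:b rests on {2:o, 3:e}
piece 5:o rests on {4:b}
piece 6:b rests on {5:o}
piece 7:o rests on {6:b}
piece 8:e rests on {6:b}
piece 9:e rests on {8:e}
piece 10:e rests on {9:e}
minimal pieces: {0:e, 2:o}
ways to finish when only these pieces remain (= sum over removing one remaining piece with nothing left below it):
  1 left: {7}→1  {10}→1
  2 left: {7,10}→2  {9,10}→1
  3 left: {7,9,10}→3  {8,9,10}→1
  4 left: {7,8,9,10}→4
  5 left: {6,7,8,9,10}→4
  6 left: {5,6,7,8,9,10}→4
  7 left: {4,5,6,7,8,9,10}→4
  8 left: {2,4,5,6,7,8,9,10}→4  {3,4,5,6,7,8,9,10}→4
  9 left: {1,3,4,5,6,7,8,9,10}→4  {2,3,4,5,6,7,8,9,10}→8
  placing 0:e first → 12 extensions
  placing 2:o first → 4 extensions
total linear extensions = 16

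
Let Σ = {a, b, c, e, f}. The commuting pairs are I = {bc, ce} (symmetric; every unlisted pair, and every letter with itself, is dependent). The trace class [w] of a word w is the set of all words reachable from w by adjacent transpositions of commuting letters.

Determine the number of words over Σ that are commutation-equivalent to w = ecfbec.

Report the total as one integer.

0(e) covers ∅
1(c) covers ∅
2(f) covers 0:e, 1:c
3(b) covers 2:f
4(e) covers 3:b
5(c) covers 2:f
floor of heap: 0:e, 1:c
completions by unplaced set U, small U first (add the entries for U minus each lowest piece of U):
  |U|=1: {4}:1  {5}:1
  |U|=2: {3,4}:1  {4,5}:2
  |U|=3: {3,4,5}:3
  |U|=4: {2,3,4,5}:3
  start at 0(e): 3
  start at 1(c): 3
sum over floor = 6

6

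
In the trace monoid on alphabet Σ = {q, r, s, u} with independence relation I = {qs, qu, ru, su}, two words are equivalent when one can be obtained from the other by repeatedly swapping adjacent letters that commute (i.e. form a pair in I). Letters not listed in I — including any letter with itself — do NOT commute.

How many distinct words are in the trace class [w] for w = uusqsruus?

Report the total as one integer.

#0=u has no predecessor
#1=u depends on [0:u]
#2=s has no predecessor
#3=q has no predecessor
#4=s depends on [2:s]
#5=r depends on [3:q, 4:s]
#6=u depends on [1:u]
#7=u depends on [6:u]
#8=s depends on [5:r]
sources: [0:u, 2:s, 3:q]
N(rest) = Σ N(rest − s) over sources s of rest; N(one piece) = 1:
  size 1 → [7]=1  [8]=1
  size 2 → [5,8]=1  [6,7]=1  [7,8]=2
  size 3 → [1,6,7]=1  [3,5,8]=1  [4,5,8]=1  [5,7,8]=3  [6,7,8]=3
  size 4 → [0,1,6,7]=1  [1,6,7,8]=4  [2,4,5,8]=1  [3,4,5,8]=2  [3,5,7,8]=4  [4,5,7,8]=4  [5,6,7,8]=6
  size 5 → [0,1,6,7,8]=5  [1,5,6,7,8]=10  [2,3,4,5,8]=3  [2,4,5,7,8]=5  [3,4,5,7,8]=10  [3,5,6,7,8]=10  [4,5,6,7,8]=10
  size 6 → [0,1,5,6,7,8]=15  [1,3,5,6,7,8]=20  [1,4,5,6,7,8]=20  [2,3,4,5,7,8]=18  [2,4,5,6,7,8]=15  [3,4,5,6,7,8]=30
  size 7 → [0,1,3,5,6,7,8]=35  [0,1,4,5,6,7,8]=35  [1,2,4,5,6,7,8]=35  [1,3,4,5,6,7,8]=70  [2,3,4,5,6,7,8]=63
  first=0(u) contributes 168
  first=2(s) contributes 140
  first=3(q) contributes 70
|[w]| = 378

378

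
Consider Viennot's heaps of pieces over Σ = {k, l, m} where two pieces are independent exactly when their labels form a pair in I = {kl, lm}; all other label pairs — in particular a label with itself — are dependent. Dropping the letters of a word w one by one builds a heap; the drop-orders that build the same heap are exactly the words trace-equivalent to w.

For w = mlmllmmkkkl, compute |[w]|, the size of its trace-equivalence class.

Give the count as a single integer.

drop 0:m onto floor
drop 1:l onto floor
drop 2:m onto {0:m}
drop 3:l onto {1:l}
drop 4:l onto {3:l}
drop 5:m onto {2:m}
drop 6:m onto {5:m}
drop 7:k onto {6:m}
drop 8:k onto {7:k}
drop 9:k onto {8:k}
drop 10:l onto {4:l}
ground layer = {0:m, 1:l}
drop-orders for the pieces not yet dropped (sum over which currently-grounded one goes next):
  1 to go: {9} 1  {10} 1
  2 to go: {4,10} 1  {8,9} 1  {9,10} 2
  3 to go: {3,4,10} 1  {4,9,10} 3  {7,8,9} 1  {8,9,10} 3
  4 to go: {1,3,4,10} 1  {3,4,9,10} 4  {4,8,9,10} 6  {6,7,8,9} 1  {7,8,9,10} 4
  5 to go: {1,3,4,9,10} 5  {3,4,8,9,10} 10  {4,7,8,9,10} 10  {5,6,7,8,9} 1  {6,7,8,9,10} 5
  6 to go: {1,3,4,8,9,10} 15  {2,5,6,7,8,9} 1  {3,4,7,8,9,10} 20  {4,6,7,8,9,10} 15  {5,6,7,8,9,10} 6
  7 to go: {0,2,5,6,7,8,9} 1  {1,3,4,7,8,9,10} 35  {2,5,6,7,8,9,10} 7  {3,4,6,7,8,9,10} 35  {4,5,6,7,8,9,10} 21
  8 to go: {0,2,5,6,7,8,9,10} 8  {1,3,4,6,7,8,9,10} 70  {2,4,5,6,7,8,9,10} 28  {3,4,5,6,7,8,9,10} 56
  9 to go: {0,2,4,5,6,7,8,9,10} 36  {1,3,4,5,6,7,8,9,10} 126  {2,3,4,5,6,7,8,9,10} 84
  if 0:m drops first: 210 orders
  if 1:l drops first: 120 orders
heap linearizations: 330

330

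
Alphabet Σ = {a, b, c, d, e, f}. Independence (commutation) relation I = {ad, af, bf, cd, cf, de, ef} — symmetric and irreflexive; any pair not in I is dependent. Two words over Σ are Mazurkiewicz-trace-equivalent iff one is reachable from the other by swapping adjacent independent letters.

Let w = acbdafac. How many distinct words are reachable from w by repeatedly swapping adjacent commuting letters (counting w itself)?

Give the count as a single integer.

piece 0:a — minimal
piece 1:c rests on {0:a}
piece 2:b rests on {1:c}
piece 3:d rests on {2:b}
piece 4:a rests on {2:b}
piece 5:f rests on {3:d}
piece 6:a rests on {4:a}
piece 7:c rests on {6:a}
minimal pieces: {0:a}
ways to finish when only these pieces remain (= sum over removing one remaining piece with nothing left below it):
  1 left: {5}→1  {7}→1
  2 left: {3,5}→1  {5,7}→2  {6,7}→1
  3 left: {3,5,7}→3  {4,6,7}→1  {5,6,7}→3
  4 left: {3,5,6,7}→6  {4,5,6,7}→4
  5 left: {3,4,5,6,7}→10
  6 left: {2,3,4,5,6,7}→10
  placing 0:a first → 10 extensions

10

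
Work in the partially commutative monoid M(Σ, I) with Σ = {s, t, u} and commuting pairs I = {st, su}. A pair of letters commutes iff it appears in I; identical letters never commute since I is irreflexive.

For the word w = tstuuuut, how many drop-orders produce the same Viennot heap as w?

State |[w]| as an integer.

8

0(t) covers ∅
1(s) covers ∅
2(t) covers 0:t
3(u) covers 2:t
4(u) covers 3:u
5(u) covers 4:u
6(u) covers 5:u
7(t) covers 6:u
floor of heap: 0:t, 1:s
completions by unplaced set U, small U first (add the entries for U minus each lowest piece of U):
  |U|=1: {1}:1  {7}:1
  |U|=2: {1,7}:2  {6,7}:1
  |U|=3: {1,6,7}:3  {5,6,7}:1
  |U|=4: {1,5,6,7}:4  {4,5,6,7}:1
  |U|=5: {1,4,5,6,7}:5  {3,4,5,6,7}:1
  |U|=6: {1,3,4,5,6,7}:6  {2,3,4,5,6,7}:1
  start at 0(t): 7
  start at 1(s): 1
sum over floor = 8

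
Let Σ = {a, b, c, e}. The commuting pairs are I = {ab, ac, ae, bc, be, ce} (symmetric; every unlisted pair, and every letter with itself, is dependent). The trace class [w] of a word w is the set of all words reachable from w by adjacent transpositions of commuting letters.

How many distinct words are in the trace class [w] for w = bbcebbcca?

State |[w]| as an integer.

piece 0:b — minimal
piece 1:b rests on {0:b}
piece 2:c — minimal
piece 3:e — minimal
piece 4:b rests on {1:b}
piece 5:b rests on {4:b}
piece 6:c rests on {2:c}
piece 7:c rests on {6:c}
piece 8:a — minimal
minimal pieces: {0:b, 2:c, 3:e, 8:a}
ways to finish when only these pieces remain (= sum over removing one remaining piece with nothing left below it):
  1 left: {3}→1  {5}→1  {7}→1  {8}→1
  2 left: {3,5}→2  {3,7}→2  {3,8}→2  {4,5}→1  {5,7}→2  {5,8}→2  {6,7}→1  {7,8}→2
  3 left: {1,4,5}→1  {2,6,7}→1  {3,4,5}→3  {3,5,7}→6  {3,5,8}→6  {3,6,7}→3  {3,7,8}→6  {4,5,7}→3  {4,5,8}→3  {5,6,7}→3  {5,7,8}→6  {6,7,8}→3
  4 left: {0,1,4,5}→1  {1,3,4,5}→4  {1,4,5,7}→4  {1,4,5,8}→4  {2,3,6,7}→4  {2,5,6,7}→4  {2,6,7,8}→4  {3,4,5,7}→12  {3,4,5,8}→12  {3,5,6,7}→12  {3,5,7,8}→24  {3,6,7,8}→12  {4,5,6,7}→6  {4,5,7,8}→12  {5,6,7,8}→12
  5 left: {0,1,3,4,5}→5  {0,1,4,5,7}→5  {0,1,4,5,8}→5  {1,3,4,5,7}→20  {1,3,4,5,8}→20  {1,4,5,6,7}→10  {1,4,5,7,8}→20  {2,3,5,6,7}→20  {2,3,6,7,8}→20  {2,4,5,6,7}→10  {2,5,6,7,8}→20  {3,4,5,6,7}→30  {3,4,5,7,8}→60  {3,5,6,7,8}→60  {4,5,6,7,8}→30
  6 left: {0,1,3,4,5,7}→30  {0,1,3,4,5,8}→30  {0,1,4,5,6,7}→15  {0,1,4,5,7,8}→30  {1,2,4,5,6,7}→20  {1,3,4,5,6,7}→60  {1,3,4,5,7,8}→120  {1,4,5,6,7,8}→60  {2,3,4,5,6,7}→60  {2,3,5,6,7,8}→120  {2,4,5,6,7,8}→60  {3,4,5,6,7,8}→180
  7 left: {0,1,2,4,5,6,7}→35  {0,1,3,4,5,6,7}→105  {0,1,3,4,5,7,8}→210  {0,1,4,5,6,7,8}→105  {1,2,3,4,5,6,7}→140  {1,2,4,5,6,7,8}→140  {1,3,4,5,6,7,8}→420  {2,3,4,5,6,7,8}→420
  placing 0:b first → 1120 extensions
  placing 2:c first → 840 extensions
  placing 3:e first → 280 extensions
  placing 8:a first → 280 extensions
total linear extensions = 2520

2520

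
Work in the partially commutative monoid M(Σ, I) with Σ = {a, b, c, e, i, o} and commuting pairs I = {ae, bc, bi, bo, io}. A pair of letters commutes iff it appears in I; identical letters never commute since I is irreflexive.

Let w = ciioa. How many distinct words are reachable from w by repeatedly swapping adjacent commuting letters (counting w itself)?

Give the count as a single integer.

#0=c has no predecessor
#1=i depends on [0:c]
#2=i depends on [1:i]
#3=o depends on [0:c]
#4=a depends on [2:i, 3:o]
sources: [0:c]
N(rest) = Σ N(rest − s) over sources s of rest; N(one piece) = 1:
  size 1 → [4]=1
  size 2 → [2,4]=1  [3,4]=1
  size 3 → [1,2,4]=1  [2,3,4]=2
  first=0(c) contributes 3

3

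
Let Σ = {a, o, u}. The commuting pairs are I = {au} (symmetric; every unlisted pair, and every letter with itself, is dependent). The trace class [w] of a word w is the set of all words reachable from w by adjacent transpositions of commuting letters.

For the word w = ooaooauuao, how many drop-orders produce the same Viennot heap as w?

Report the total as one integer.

6

piece 0:o — minimal
piece 1:o rests on {0:o}
piece 2:a rests on {1:o}
piece 3:o rests on {2:a}
piece 4:o rests on {3:o}
piece 5:a rests on {4:o}
piece 6:u rests on {4:o}
piece 7:u rests on {6:u}
piece 8:a rests on {5:a}
piece 9:o rests on {7:u, 8:a}
minimal pieces: {0:o}
ways to finish when only these pieces remain (= sum over removing one remaining piece with nothing left below it):
  1 left: {9}→1
  2 left: {7,9}→1  {8,9}→1
  3 left: {5,8,9}→1  {6,7,9}→1  {7,8,9}→2
  4 left: {5,7,8,9}→3  {6,7,8,9}→3
  5 left: {5,6,7,8,9}→6
  6 left: {4,5,6,7,8,9}→6
  7 left: {3,4,5,6,7,8,9}→6
  8 left: {2,3,4,5,6,7,8,9}→6
  placing 0:o first → 6 extensions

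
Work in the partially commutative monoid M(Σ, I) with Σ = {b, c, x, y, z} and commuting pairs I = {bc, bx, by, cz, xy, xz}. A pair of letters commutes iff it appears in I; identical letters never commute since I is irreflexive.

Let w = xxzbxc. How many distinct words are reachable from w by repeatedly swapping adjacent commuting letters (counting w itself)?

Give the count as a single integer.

15

#0=x has no predecessor
#1=x depends on [0:x]
#2=z has no predecessor
#3=b depends on [2:z]
#4=x depends on [1:x]
#5=c depends on [4:x]
sources: [0:x, 2:z]
N(rest) = Σ N(rest − s) over sources s of rest; N(one piece) = 1:
  size 1 → [3]=1  [5]=1
  size 2 → [2,3]=1  [3,5]=2  [4,5]=1
  size 3 → [1,4,5]=1  [2,3,5]=3  [3,4,5]=3
  size 4 → [0,1,4,5]=1  [1,3,4,5]=4  [2,3,4,5]=6
  first=0(x) contributes 10
  first=2(z) contributes 5
|[w]| = 15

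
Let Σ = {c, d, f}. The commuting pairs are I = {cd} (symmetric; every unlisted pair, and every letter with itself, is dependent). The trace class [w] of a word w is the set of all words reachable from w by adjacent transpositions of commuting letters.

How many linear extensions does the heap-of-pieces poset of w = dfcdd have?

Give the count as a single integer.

drop 0:d onto floor
drop 1:f onto {0:d}
drop 2:c onto {1:f}
drop 3:d onto {1:f}
drop 4:d onto {3:d}
ground layer = {0:d}
drop-orders for the pieces not yet dropped (sum over which currently-grounded one goes next):
  1 to go: {2} 1  {4} 1
  2 to go: {2,4} 2  {3,4} 1
  3 to go: {2,3,4} 3
  if 0:d drops first: 3 orders

3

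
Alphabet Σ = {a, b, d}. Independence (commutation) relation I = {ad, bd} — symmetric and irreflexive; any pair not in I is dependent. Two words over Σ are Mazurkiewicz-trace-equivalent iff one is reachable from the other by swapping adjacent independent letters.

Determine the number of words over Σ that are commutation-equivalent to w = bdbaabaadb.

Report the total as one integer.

45

piece 0:b — minimal
piece 1:d — minimal
piece 2:b rests on {0:b}
piece 3:a rests on {2:b}
piece 4:a rests on {3:a}
piece 5:b rests on {4:a}
piece 6:a rests on {5:b}
piece 7:a rests on {6:a}
piece 8:d rests on {1:d}
piece 9:b rests on {7:a}
minimal pieces: {0:b, 1:d}
ways to finish when only these pieces remain (= sum over removing one remaining piece with nothing left below it):
  1 left: {8}→1  {9}→1
  2 left: {1,8}→1  {7,9}→1  {8,9}→2
  3 left: {1,8,9}→3  {6,7,9}→1  {7,8,9}→3
  4 left: {1,7,8,9}→6  {5,6,7,9}→1  {6,7,8,9}→4
  5 left: {1,6,7,8,9}→10  {4,5,6,7,9}→1  {5,6,7,8,9}→5
  6 left: {1,5,6,7,8,9}→15  {3,4,5,6,7,9}→1  {4,5,6,7,8,9}→6
  7 left: {1,4,5,6,7,8,9}→21  {2,3,4,5,6,7,9}→1  {3,4,5,6,7,8,9}→7
  8 left: {0,2,3,4,5,6,7,9}→1  {1,3,4,5,6,7,8,9}→28  {2,3,4,5,6,7,8,9}→8
  placing 0:b first → 36 extensions
  placing 1:d first → 9 extensions
total linear extensions = 45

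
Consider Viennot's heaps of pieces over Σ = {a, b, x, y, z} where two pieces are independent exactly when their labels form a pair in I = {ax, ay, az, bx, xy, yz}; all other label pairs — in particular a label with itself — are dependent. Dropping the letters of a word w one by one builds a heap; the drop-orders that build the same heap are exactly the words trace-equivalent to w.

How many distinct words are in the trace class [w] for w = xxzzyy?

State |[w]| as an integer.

piece 0:x — minimal
piece 1:x rests on {0:x}
piece 2:z rests on {1:x}
piece 3:z rests on {2:z}
piece 4:y — minimal
piece 5:y rests on {4:y}
minimal pieces: {0:x, 4:y}
ways to finish when only these pieces remain (= sum over removing one remaining piece with nothing left below it):
  1 left: {3}→1  {5}→1
  2 left: {2,3}→1  {3,5}→2  {4,5}→1
  3 left: {1,2,3}→1  {2,3,5}→3  {3,4,5}→3
  4 left: {0,1,2,3}→1  {1,2,3,5}→4  {2,3,4,5}→6
  placing 0:x first → 10 extensions
  placing 4:y first → 5 extensions
total linear extensions = 15

15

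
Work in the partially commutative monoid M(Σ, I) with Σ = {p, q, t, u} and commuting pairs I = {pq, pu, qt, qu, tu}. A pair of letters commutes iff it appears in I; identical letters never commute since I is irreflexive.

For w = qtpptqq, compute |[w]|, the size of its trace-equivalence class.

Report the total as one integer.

piece 0:q — minimal
piece 1:t — minimal
piece 2:p rests on {1:t}
piece 3:p rests on {2:p}
piece 4:t rests on {3:p}
piece 5:q rests on {0:q}
piece 6:q rests on {5:q}
minimal pieces: {0:q, 1:t}
ways to finish when only these pieces remain (= sum over removing one remaining piece with nothing left below it):
  1 left: {4}→1  {6}→1
  2 left: {3,4}→1  {4,6}→2  {5,6}→1
  3 left: {0,5,6}→1  {2,3,4}→1  {3,4,6}→3  {4,5,6}→3
  4 left: {0,4,5,6}→4  {1,2,3,4}→1  {2,3,4,6}→4  {3,4,5,6}→6
  5 left: {0,3,4,5,6}→10  {1,2,3,4,6}→5  {2,3,4,5,6}→10
  placing 0:q first → 15 extensions
  placing 1:t first → 20 extensions
total linear extensions = 35

35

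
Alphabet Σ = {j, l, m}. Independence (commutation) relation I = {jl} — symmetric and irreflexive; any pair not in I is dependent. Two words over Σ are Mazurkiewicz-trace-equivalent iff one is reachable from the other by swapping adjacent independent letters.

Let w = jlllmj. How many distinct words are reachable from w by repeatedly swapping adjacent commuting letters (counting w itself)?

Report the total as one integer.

4

piece 0:j — minimal
piece 1:l — minimal
piece 2:l rests on {1:l}
piece 3:l rests on {2:l}
piece 4:m rests on {0:j, 3:l}
piece 5:j rests on {4:m}
minimal pieces: {0:j, 1:l}
ways to finish when only these pieces remain (= sum over removing one remaining piece with nothing left below it):
  1 left: {5}→1
  2 left: {4,5}→1
  3 left: {0,4,5}→1  {3,4,5}→1
  4 left: {0,3,4,5}→2  {2,3,4,5}→1
  placing 0:j first → 1 extensions
  placing 1:l first → 3 extensions
total linear extensions = 4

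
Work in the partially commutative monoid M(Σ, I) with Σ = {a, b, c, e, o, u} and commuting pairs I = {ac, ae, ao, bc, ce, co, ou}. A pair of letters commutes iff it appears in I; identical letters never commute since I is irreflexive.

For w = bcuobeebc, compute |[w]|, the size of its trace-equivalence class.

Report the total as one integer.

27

piece 0:b — minimal
piece 1:c — minimal
piece 2:u rests on {0:b, 1:c}
piece 3:o rests on {0:b}
piece 4:b rests on {2:u, 3:o}
piece 5:e rests on {4:b}
piece 6:e rests on {5:e}
piece 7:b rests on {6:e}
piece 8:c rests on {2:u}
minimal pieces: {0:b, 1:c}
ways to finish when only these pieces remain (= sum over removing one remaining piece with nothing left below it):
  1 left: {7}→1  {8}→1
  2 left: {6,7}→1  {7,8}→2
  3 left: {5,6,7}→1  {6,7,8}→3
  4 left: {4,5,6,7}→1  {5,6,7,8}→4
  5 left: {3,4,5,6,7}→1  {4,5,6,7,8}→5
  6 left: {2,4,5,6,7,8}→5  {3,4,5,6,7,8}→6
  7 left: {1,2,4,5,6,7,8}→5  {2,3,4,5,6,7,8}→11
  placing 0:b first → 16 extensions
  placing 1:c first → 11 extensions
total linear extensions = 27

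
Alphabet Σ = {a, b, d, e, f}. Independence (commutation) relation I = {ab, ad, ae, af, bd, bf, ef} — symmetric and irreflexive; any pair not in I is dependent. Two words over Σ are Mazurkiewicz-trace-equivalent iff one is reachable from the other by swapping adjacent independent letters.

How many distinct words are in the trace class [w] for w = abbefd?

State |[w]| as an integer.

drop 0:a onto floor
drop 1:b onto floor
drop 2:b onto {1:b}
drop 3:e onto {2:b}
drop 4:f onto floor
drop 5:d onto {3:e, 4:f}
ground layer = {0:a, 1:b, 4:f}
drop-orders for the pieces not yet dropped (sum over which currently-grounded one goes next):
  1 to go: {0} 1  {5} 1
  2 to go: {0,5} 2  {3,5} 1  {4,5} 1
  3 to go: {0,3,5} 3  {0,4,5} 3  {2,3,5} 1  {3,4,5} 2
  4 to go: {0,2,3,5} 4  {0,3,4,5} 8  {1,2,3,5} 1  {2,3,4,5} 3
  if 0:a drops first: 4 orders
  if 1:b drops first: 15 orders
  if 4:f drops first: 5 orders
heap linearizations: 24

24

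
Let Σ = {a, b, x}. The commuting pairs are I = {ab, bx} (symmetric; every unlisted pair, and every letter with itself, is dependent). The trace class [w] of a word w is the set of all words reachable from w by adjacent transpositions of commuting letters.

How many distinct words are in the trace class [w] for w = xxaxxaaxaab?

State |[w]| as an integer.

drop 0:x onto floor
drop 1:x onto {0:x}
drop 2:a onto {1:x}
drop 3:x onto {2:a}
drop 4:x onto {3:x}
drop 5:a onto {4:x}
drop 6:a onto {5:a}
drop 7:x onto {6:a}
drop 8:a onto {7:x}
drop 9:a onto {8:a}
drop 10:b onto floor
ground layer = {0:x, 10:b}
drop-orders for the pieces not yet dropped (sum over which currently-grounded one goes next):
  1 to go: {9} 1  {10} 1
  2 to go: {8,9} 1  {9,10} 2
  3 to go: {7,8,9} 1  {8,9,10} 3
  4 to go: {6,7,8,9} 1  {7,8,9,10} 4
  5 to go: {5,6,7,8,9} 1  {6,7,8,9,10} 5
  6 to go: {4,5,6,7,8,9} 1  {5,6,7,8,9,10} 6
  7 to go: {3,4,5,6,7,8,9} 1  {4,5,6,7,8,9,10} 7
  8 to go: {2,3,4,5,6,7,8,9} 1  {3,4,5,6,7,8,9,10} 8
  9 to go: {1,2,3,4,5,6,7,8,9} 1  {2,3,4,5,6,7,8,9,10} 9
  if 0:x drops first: 10 orders
  if 10:b drops first: 1 orders
heap linearizations: 11

11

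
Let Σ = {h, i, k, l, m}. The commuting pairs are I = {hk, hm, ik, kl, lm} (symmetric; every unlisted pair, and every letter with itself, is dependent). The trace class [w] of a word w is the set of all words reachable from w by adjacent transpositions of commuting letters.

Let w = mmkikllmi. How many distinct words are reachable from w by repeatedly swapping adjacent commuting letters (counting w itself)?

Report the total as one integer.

19

piece 0:m — minimal
piece 1:m rests on {0:m}
piece 2:k rests on {1:m}
piece 3:i rests on {1:m}
piece 4:k rests on {2:k}
piece 5:l rests on {3:i}
piece 6:l rests on {5:l}
piece 7:m rests on {3:i, 4:k}
piece 8:i rests on {6:l, 7:m}
minimal pieces: {0:m}
ways to finish when only these pieces remain (= sum over removing one remaining piece with nothing left below it):
  1 left: {8}→1
  2 left: {6,8}→1  {7,8}→1
  3 left: {4,7,8}→1  {5,6,8}→1  {6,7,8}→2
  4 left: {2,4,7,8}→1  {4,6,7,8}→3  {5,6,7,8}→3
  5 left: {2,4,6,7,8}→4  {3,5,6,7,8}→3  {4,5,6,7,8}→6
  6 left: {2,4,5,6,7,8}→10  {3,4,5,6,7,8}→9
  7 left: {2,3,4,5,6,7,8}→19
  placing 0:m first → 19 extensions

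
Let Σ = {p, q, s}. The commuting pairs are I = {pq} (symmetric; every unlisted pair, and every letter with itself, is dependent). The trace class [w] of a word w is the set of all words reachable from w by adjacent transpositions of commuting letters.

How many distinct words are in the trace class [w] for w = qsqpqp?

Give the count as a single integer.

6

drop 0:q onto floor
drop 1:s onto {0:q}
drop 2:q onto {1:s}
drop 3:p onto {1:s}
drop 4:q onto {2:q}
drop 5:p onto {3:p}
ground layer = {0:q}
drop-orders for the pieces not yet dropped (sum over which currently-grounded one goes next):
  1 to go: {4} 1  {5} 1
  2 to go: {2,4} 1  {3,5} 1  {4,5} 2
  3 to go: {2,4,5} 3  {3,4,5} 3
  4 to go: {2,3,4,5} 6
  if 0:q drops first: 6 orders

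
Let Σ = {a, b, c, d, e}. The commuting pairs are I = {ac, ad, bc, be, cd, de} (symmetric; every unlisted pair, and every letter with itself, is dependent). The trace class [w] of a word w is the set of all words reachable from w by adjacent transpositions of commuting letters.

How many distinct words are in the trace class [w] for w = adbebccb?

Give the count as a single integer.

55

0(a) covers ∅
1(d) covers ∅
2(b) covers 0:a, 1:d
3(e) covers 0:a
4(b) covers 2:b
5(c) covers 3:e
6(c) covers 5:c
7(b) covers 4:b
floor of heap: 0:a, 1:d
completions by unplaced set U, small U first (add the entries for U minus each lowest piece of U):
  |U|=1: {6}:1  {7}:1
  |U|=2: {4,7}:1  {5,6}:1  {6,7}:2
  |U|=3: {2,4,7}:1  {3,5,6}:1  {4,6,7}:3  {5,6,7}:3
  |U|=4: {1,2,4,7}:1  {2,4,6,7}:4  {3,5,6,7}:4  {4,5,6,7}:6
  |U|=5: {1,2,4,6,7}:5  {2,4,5,6,7}:10  {3,4,5,6,7}:10
  |U|=6: {1,2,4,5,6,7}:15  {2,3,4,5,6,7}:20
  start at 0(a): 35
  start at 1(d): 20
sum over floor = 55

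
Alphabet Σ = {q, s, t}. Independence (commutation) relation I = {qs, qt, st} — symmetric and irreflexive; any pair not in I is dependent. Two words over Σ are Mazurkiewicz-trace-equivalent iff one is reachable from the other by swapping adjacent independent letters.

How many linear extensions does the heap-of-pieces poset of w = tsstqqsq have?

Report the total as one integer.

560

drop 0:t onto floor
drop 1:s onto floor
drop 2:s onto {1:s}
drop 3:t onto {0:t}
drop 4:q onto floor
drop 5:q onto {4:q}
drop 6:s onto {2:s}
drop 7:q onto {5:q}
ground layer = {0:t, 1:s, 4:q}
drop-orders for the pieces not yet dropped (sum over which currently-grounded one goes next):
  1 to go: {3} 1  {6} 1  {7} 1
  2 to go: {0,3} 1  {2,6} 1  {3,6} 2  {3,7} 2  {5,7} 1  {6,7} 2
  3 to go: {0,3,6} 3  {0,3,7} 3  {1,2,6} 1  {2,3,6} 3  {2,6,7} 3  {3,5,7} 3  {3,6,7} 6  {4,5,7} 1  {5,6,7} 3
  4 to go: {0,2,3,6} 6  {0,3,5,7} 6  {0,3,6,7} 12  {1,2,3,6} 4  {1,2,6,7} 4  {2,3,6,7} 12  {2,5,6,7} 6  {3,4,5,7} 4  {3,5,6,7} 12  {4,5,6,7} 4
  5 to go: {0,1,2,3,6} 10  {0,2,3,6,7} 30  {0,3,4,5,7} 10  {0,3,5,6,7} 30  {1,2,3,6,7} 20  {1,2,5,6,7} 10  {2,3,5,6,7} 30  {2,4,5,6,7} 10  {3,4,5,6,7} 20
  6 to go: {0,1,2,3,6,7} 60  {0,2,3,5,6,7} 90  {0,3,4,5,6,7} 60  {1,2,3,5,6,7} 60  {1,2,4,5,6,7} 20  {2,3,4,5,6,7} 60
  if 0:t drops first: 140 orders
  if 1:s drops first: 210 orders
  if 4:q drops first: 210 orders
heap linearizations: 560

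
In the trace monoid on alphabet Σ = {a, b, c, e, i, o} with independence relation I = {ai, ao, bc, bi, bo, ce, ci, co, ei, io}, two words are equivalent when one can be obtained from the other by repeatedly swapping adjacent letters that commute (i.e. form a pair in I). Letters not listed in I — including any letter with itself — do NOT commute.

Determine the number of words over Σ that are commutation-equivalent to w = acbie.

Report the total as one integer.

15

piece 0:a — minimal
piece 1:c rests on {0:a}
piece 2:b rests on {0:a}
piece 3:i — minimal
piece 4:e rests on {2:b}
minimal pieces: {0:a, 3:i}
ways to finish when only these pieces remain (= sum over removing one remaining piece with nothing left below it):
  1 left: {1}→1  {3}→1  {4}→1
  2 left: {1,3}→2  {1,4}→2  {2,4}→1  {3,4}→2
  3 left: {1,2,4}→3  {1,3,4}→6  {2,3,4}→3
  placing 0:a first → 12 extensions
  placing 3:i first → 3 extensions
total linear extensions = 15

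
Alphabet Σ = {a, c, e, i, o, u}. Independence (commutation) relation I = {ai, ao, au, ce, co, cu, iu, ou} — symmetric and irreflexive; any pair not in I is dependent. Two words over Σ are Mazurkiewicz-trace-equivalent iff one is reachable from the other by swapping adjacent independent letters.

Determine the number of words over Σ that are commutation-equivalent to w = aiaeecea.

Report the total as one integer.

drop 0:a onto floor
drop 1:i onto floor
drop 2:a onto {0:a}
drop 3:e onto {1:i, 2:a}
drop 4:e onto {3:e}
drop 5:c onto {1:i, 2:a}
drop 6:e onto {4:e}
drop 7:a onto {5:c, 6:e}
ground layer = {0:a, 1:i}
drop-orders for the pieces not yet dropped (sum over which currently-grounded one goes next):
  1 to go: {7} 1
  2 to go: {5,7} 1  {6,7} 1
  3 to go: {4,6,7} 1  {5,6,7} 2
  4 to go: {3,4,6,7} 1  {4,5,6,7} 3
  5 to go: {3,4,5,6,7} 4
  6 to go: {1,3,4,5,6,7} 4  {2,3,4,5,6,7} 4
  if 0:a drops first: 8 orders
  if 1:i drops first: 4 orders
heap linearizations: 12

12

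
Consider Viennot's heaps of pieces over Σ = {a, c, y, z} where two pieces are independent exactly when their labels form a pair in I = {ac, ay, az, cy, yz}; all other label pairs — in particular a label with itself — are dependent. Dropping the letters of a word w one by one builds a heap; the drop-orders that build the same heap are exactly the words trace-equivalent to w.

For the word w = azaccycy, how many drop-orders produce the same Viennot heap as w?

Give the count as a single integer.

0(a) covers ∅
1(z) covers ∅
2(a) covers 0:a
3(c) covers 1:z
4(c) covers 3:c
5(y) covers ∅
6(c) covers 4:c
7(y) covers 5:y
floor of heap: 0:a, 1:z, 5:y
completions by unplaced set U, small U first (add the entries for U minus each lowest piece of U):
  |U|=1: {2}:1  {6}:1  {7}:1
  |U|=2: {0,2}:1  {2,6}:2  {2,7}:2  {4,6}:1  {5,7}:1  {6,7}:2
  |U|=3: {0,2,6}:3  {0,2,7}:3  {2,4,6}:3  {2,5,7}:3  {2,6,7}:6  {3,4,6}:1  {4,6,7}:3  {5,6,7}:3
  |U|=4: {0,2,4,6}:6  {0,2,5,7}:6  {0,2,6,7}:12  {1,3,4,6}:1  {2,3,4,6}:4  {2,4,6,7}:12  {2,5,6,7}:12  {3,4,6,7}:4  {4,5,6,7}:6
  |U|=5: {0,2,3,4,6}:10  {0,2,4,6,7}:30  {0,2,5,6,7}:30  {1,2,3,4,6}:5  {1,3,4,6,7}:5  {2,3,4,6,7}:20  {2,4,5,6,7}:30  {3,4,5,6,7}:10
  |U|=6: {0,1,2,3,4,6}:15  {0,2,3,4,6,7}:60  {0,2,4,5,6,7}:90  {1,2,3,4,6,7}:30  {1,3,4,5,6,7}:15  {2,3,4,5,6,7}:60
  start at 0(a): 105
  start at 1(z): 210
  start at 5(y): 105
sum over floor = 420

420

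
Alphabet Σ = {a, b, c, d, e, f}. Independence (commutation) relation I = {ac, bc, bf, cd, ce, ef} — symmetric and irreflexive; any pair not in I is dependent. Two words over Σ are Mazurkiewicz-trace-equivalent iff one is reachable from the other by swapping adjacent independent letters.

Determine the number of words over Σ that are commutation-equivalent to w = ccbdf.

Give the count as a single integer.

6

#0=c has no predecessor
#1=c depends on [0:c]
#2=b has no predecessor
#3=d depends on [2:b]
#4=f depends on [1:c, 3:d]
sources: [0:c, 2:b]
N(rest) = Σ N(rest − s) over sources s of rest; N(one piece) = 1:
  size 1 → [4]=1
  size 2 → [1,4]=1  [3,4]=1
  size 3 → [0,1,4]=1  [1,3,4]=2  [2,3,4]=1
  first=0(c) contributes 3
  first=2(b) contributes 3
|[w]| = 6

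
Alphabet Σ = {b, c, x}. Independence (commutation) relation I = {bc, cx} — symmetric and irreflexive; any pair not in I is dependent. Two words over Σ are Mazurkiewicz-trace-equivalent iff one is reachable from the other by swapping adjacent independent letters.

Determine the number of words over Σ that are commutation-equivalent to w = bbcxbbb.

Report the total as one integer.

7

0(b) covers ∅
1(b) covers 0:b
2(c) covers ∅
3(x) covers 1:b
4(b) covers 3:x
5(b) covers 4:b
6(b) covers 5:b
floor of heap: 0:b, 2:c
completions by unplaced set U, small U first (add the entries for U minus each lowest piece of U):
  |U|=1: {2}:1  {6}:1
  |U|=2: {2,6}:2  {5,6}:1
  |U|=3: {2,5,6}:3  {4,5,6}:1
  |U|=4: {2,4,5,6}:4  {3,4,5,6}:1
  |U|=5: {1,3,4,5,6}:1  {2,3,4,5,6}:5
  start at 0(b): 6
  start at 2(c): 1
sum over floor = 7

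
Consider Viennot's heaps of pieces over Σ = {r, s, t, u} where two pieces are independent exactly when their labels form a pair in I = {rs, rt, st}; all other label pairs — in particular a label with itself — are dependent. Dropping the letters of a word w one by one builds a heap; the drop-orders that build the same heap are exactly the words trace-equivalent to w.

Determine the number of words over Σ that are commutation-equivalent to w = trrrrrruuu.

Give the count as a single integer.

7

0(t) covers ∅
1(r) covers ∅
2(r) covers 1:r
3(r) covers 2:r
4(r) covers 3:r
5(r) covers 4:r
6(r) covers 5:r
7(u) covers 0:t, 6:r
8(u) covers 7:u
9(u) covers 8:u
floor of heap: 0:t, 1:r
completions by unplaced set U, small U first (add the entries for U minus each lowest piece of U):
  |U|=1: {9}:1
  |U|=2: {8,9}:1
  |U|=3: {7,8,9}:1
  |U|=4: {0,7,8,9}:1  {6,7,8,9}:1
  |U|=5: {0,6,7,8,9}:2  {5,6,7,8,9}:1
  |U|=6: {0,5,6,7,8,9}:3  {4,5,6,7,8,9}:1
  |U|=7: {0,4,5,6,7,8,9}:4  {3,4,5,6,7,8,9}:1
  |U|=8: {0,3,4,5,6,7,8,9}:5  {2,3,4,5,6,7,8,9}:1
  start at 0(t): 1
  start at 1(r): 6
sum over floor = 7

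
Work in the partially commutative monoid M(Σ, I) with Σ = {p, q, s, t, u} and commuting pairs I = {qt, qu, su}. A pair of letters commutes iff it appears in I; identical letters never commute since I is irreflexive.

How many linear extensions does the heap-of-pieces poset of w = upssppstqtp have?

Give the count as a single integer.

#0=u has no predecessor
#1=p depends on [0:u]
#2=s depends on [1:p]
#3=s depends on [2:s]
#4=p depends on [3:s]
#5=p depends on [4:p]
#6=s depends on [5:p]
#7=t depends on [6:s]
#8=q depends on [6:s]
#9=t depends on [7:t]
#10=p depends on [8:q, 9:t]
sources: [0:u]
N(rest) = Σ N(rest − s) over sources s of rest; N(one piece) = 1:
  size 1 → [10]=1
  size 2 → [8,10]=1  [9,10]=1
  size 3 → [7,9,10]=1  [8,9,10]=2
  size 4 → [7,8,9,10]=3
  size 5 → [6,7,8,9,10]=3
  size 6 → [5,6,7,8,9,10]=3
  size 7 → [4,5,6,7,8,9,10]=3
  size 8 → [3,4,5,6,7,8,9,10]=3
  size 9 → [2,3,4,5,6,7,8,9,10]=3
  first=0(u) contributes 3

3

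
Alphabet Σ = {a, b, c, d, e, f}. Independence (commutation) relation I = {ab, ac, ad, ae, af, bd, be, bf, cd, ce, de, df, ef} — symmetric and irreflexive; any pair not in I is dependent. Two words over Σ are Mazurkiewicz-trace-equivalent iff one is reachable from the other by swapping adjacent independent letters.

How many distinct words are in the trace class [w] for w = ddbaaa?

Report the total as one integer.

piece 0:d — minimal
piece 1:d rests on {0:d}
piece 2:b — minimal
piece 3:a — minimal
piece 4:a rests on {3:a}
piece 5:a rests on {4:a}
minimal pieces: {0:d, 2:b, 3:a}
ways to finish when only these pieces remain (= sum over removing one remaining piece with nothing left below it):
  1 left: {1}→1  {2}→1  {5}→1
  2 left: {0,1}→1  {1,2}→2  {1,5}→2  {2,5}→2  {4,5}→1
  3 left: {0,1,2}→3  {0,1,5}→3  {1,2,5}→6  {1,4,5}→3  {2,4,5}→3  {3,4,5}→1
  4 left: {0,1,2,5}→12  {0,1,4,5}→6  {1,2,4,5}→12  {1,3,4,5}→4  {2,3,4,5}→4
  placing 0:d first → 20 extensions
  placing 2:b first → 10 extensions
  placing 3:a first → 30 extensions
total linear extensions = 60

60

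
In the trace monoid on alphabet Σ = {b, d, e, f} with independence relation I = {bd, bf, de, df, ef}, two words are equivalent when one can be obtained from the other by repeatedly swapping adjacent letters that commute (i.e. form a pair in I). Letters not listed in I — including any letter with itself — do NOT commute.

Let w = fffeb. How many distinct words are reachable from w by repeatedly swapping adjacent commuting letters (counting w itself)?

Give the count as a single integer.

10

drop 0:f onto floor
drop 1:f onto {0:f}
drop 2:f onto {1:f}
drop 3:e onto floor
drop 4:b onto {3:e}
ground layer = {0:f, 3:e}
drop-orders for the pieces not yet dropped (sum over which currently-grounded one goes next):
  1 to go: {2} 1  {4} 1
  2 to go: {1,2} 1  {2,4} 2  {3,4} 1
  3 to go: {0,1,2} 1  {1,2,4} 3  {2,3,4} 3
  if 0:f drops first: 6 orders
  if 3:e drops first: 4 orders
heap linearizations: 10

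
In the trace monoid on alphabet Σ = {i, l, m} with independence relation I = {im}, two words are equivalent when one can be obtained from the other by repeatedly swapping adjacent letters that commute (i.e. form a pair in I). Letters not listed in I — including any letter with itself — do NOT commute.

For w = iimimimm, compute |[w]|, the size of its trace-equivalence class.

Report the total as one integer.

70

0(i) covers ∅
1(i) covers 0:i
2(m) covers ∅
3(i) covers 1:i
4(m) covers 2:m
5(i) covers 3:i
6(m) covers 4:m
7(m) covers 6:m
floor of heap: 0:i, 2:m
completions by unplaced set U, small U first (add the entries for U minus each lowest piece of U):
  |U|=1: {5}:1  {7}:1
  |U|=2: {3,5}:1  {5,7}:2  {6,7}:1
  |U|=3: {1,3,5}:1  {3,5,7}:3  {4,6,7}:1  {5,6,7}:3
  |U|=4: {0,1,3,5}:1  {1,3,5,7}:4  {2,4,6,7}:1  {3,5,6,7}:6  {4,5,6,7}:4
  |U|=5: {0,1,3,5,7}:5  {1,3,5,6,7}:10  {2,4,5,6,7}:5  {3,4,5,6,7}:10
  |U|=6: {0,1,3,5,6,7}:15  {1,3,4,5,6,7}:20  {2,3,4,5,6,7}:15
  start at 0(i): 35
  start at 2(m): 35
sum over floor = 70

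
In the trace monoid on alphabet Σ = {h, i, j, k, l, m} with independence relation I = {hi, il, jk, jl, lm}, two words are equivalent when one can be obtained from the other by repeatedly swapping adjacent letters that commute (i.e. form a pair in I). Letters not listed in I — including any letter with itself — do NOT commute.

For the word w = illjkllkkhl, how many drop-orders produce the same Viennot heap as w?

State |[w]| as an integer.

drop 0:i onto floor
drop 1:l onto floor
drop 2:l onto {1:l}
drop 3:j onto {0:i}
drop 4:k onto {0:i, 2:l}
drop 5:l onto {4:k}
drop 6:l onto {5:l}
drop 7:k onto {6:l}
drop 8:k onto {7:k}
drop 9:h onto {3:j, 8:k}
drop 10:l onto {9:h}
ground layer = {0:i, 1:l}
drop-orders for the pieces not yet dropped (sum over which currently-grounded one goes next):
  1 to go: {10} 1
  2 to go: {9,10} 1
  3 to go: {3,9,10} 1  {8,9,10} 1
  4 to go: {3,8,9,10} 2  {7,8,9,10} 1
  5 to go: {3,7,8,9,10} 3  {6,7,8,9,10} 1
  6 to go: {3,6,7,8,9,10} 4  {5,6,7,8,9,10} 1
  7 to go: {3,5,6,7,8,9,10} 5  {4,5,6,7,8,9,10} 1
  8 to go: {2,4,5,6,7,8,9,10} 1  {3,4,5,6,7,8,9,10} 6
  9 to go: {0,3,4,5,6,7,8,9,10} 6  {1,2,4,5,6,7,8,9,10} 1  {2,3,4,5,6,7,8,9,10} 7
  if 0:i drops first: 8 orders
  if 1:l drops first: 13 orders
heap linearizations: 21

21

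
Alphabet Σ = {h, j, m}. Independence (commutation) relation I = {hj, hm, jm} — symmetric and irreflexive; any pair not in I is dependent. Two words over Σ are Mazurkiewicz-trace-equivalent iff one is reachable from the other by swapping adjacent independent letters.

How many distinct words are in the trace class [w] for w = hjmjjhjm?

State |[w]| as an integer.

420

piece 0:h — minimal
piece 1:j — minimal
piece 2:m — minimal
piece 3:j rests on {1:j}
piece 4:j rests on {3:j}
piece 5:h rests on {0:h}
piece 6:j rests on {4:j}
piece 7:m rests on {2:m}
minimal pieces: {0:h, 1:j, 2:m}
ways to finish when only these pieces remain (= sum over removing one remaining piece with nothing left below it):
  1 left: {5}→1  {6}→1  {7}→1
  2 left: {0,5}→1  {2,7}→1  {4,6}→1  {5,6}→2  {5,7}→2  {6,7}→2
  3 left: {0,5,6}→3  {0,5,7}→3  {2,5,7}→3  {2,6,7}→3  {3,4,6}→1  {4,5,6}→3  {4,6,7}→3  {5,6,7}→6
  4 left: {0,2,5,7}→6  {0,4,5,6}→6  {0,5,6,7}→12  {1,3,4,6}→1  {2,4,6,7}→6  {2,5,6,7}→12  {3,4,5,6}→4  {3,4,6,7}→4  {4,5,6,7}→12
  5 left: {0,2,5,6,7}→30  {0,3,4,5,6}→10  {0,4,5,6,7}→30  {1,3,4,5,6}→5  {1,3,4,6,7}→5  {2,3,4,6,7}→10  {2,4,5,6,7}→30  {3,4,5,6,7}→20
  6 left: {0,1,3,4,5,6}→15  {0,2,4,5,6,7}→90  {0,3,4,5,6,7}→60  {1,2,3,4,6,7}→15  {1,3,4,5,6,7}→30  {2,3,4,5,6,7}→60
  placing 0:h first → 105 extensions
  placing 1:j first → 210 extensions
  placing 2:m first → 105 extensions
total linear extensions = 420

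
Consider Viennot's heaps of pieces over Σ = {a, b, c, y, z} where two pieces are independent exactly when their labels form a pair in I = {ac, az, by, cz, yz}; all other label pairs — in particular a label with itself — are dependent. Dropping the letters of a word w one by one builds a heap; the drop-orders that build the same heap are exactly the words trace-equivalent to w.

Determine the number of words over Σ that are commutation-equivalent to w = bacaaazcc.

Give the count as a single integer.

drop 0:b onto floor
drop 1:a onto {0:b}
drop 2:c onto {0:b}
drop 3:a onto {1:a}
drop 4:a onto {3:a}
drop 5:a onto {4:a}
drop 6:z onto {0:b}
drop 7:c onto {2:c}
drop 8:c onto {7:c}
ground layer = {0:b}
drop-orders for the pieces not yet dropped (sum over which currently-grounded one goes next):
  1 to go: {5} 1  {6} 1  {8} 1
  2 to go: {4,5} 1  {5,6} 2  {5,8} 2  {6,8} 2  {7,8} 1
  3 to go: {2,7,8} 1  {3,4,5} 1  {4,5,6} 3  {4,5,8} 3  {5,6,8} 6  {5,7,8} 3  {6,7,8} 3
  4 to go: {1,3,4,5} 1  {2,5,7,8} 4  {2,6,7,8} 4  {3,4,5,6} 4  {3,4,5,8} 4  {4,5,6,8} 12  {4,5,7,8} 6  {5,6,7,8} 12
  5 to go: {1,3,4,5,6} 5  {1,3,4,5,8} 5  {2,4,5,7,8} 10  {2,5,6,7,8} 20  {3,4,5,6,8} 20  {3,4,5,7,8} 10  {4,5,6,7,8} 30
  6 to go: {1,3,4,5,6,8} 30  {1,3,4,5,7,8} 15  {2,3,4,5,7,8} 20  {2,4,5,6,7,8} 60  {3,4,5,6,7,8} 60
  7 to go: {1,2,3,4,5,7,8} 35  {1,3,4,5,6,7,8} 105  {2,3,4,5,6,7,8} 140
  if 0:b drops first: 280 orders

280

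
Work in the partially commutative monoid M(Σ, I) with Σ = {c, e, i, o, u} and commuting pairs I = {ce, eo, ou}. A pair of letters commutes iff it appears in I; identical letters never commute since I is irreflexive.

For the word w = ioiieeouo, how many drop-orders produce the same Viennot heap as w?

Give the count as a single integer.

drop 0:i onto floor
drop 1:o onto {0:i}
drop 2:i onto {1:o}
drop 3:i onto {2:i}
drop 4:e onto {3:i}
drop 5:e onto {4:e}
drop 6:o onto {3:i}
drop 7:u onto {5:e}
drop 8:o onto {6:o}
ground layer = {0:i}
drop-orders for the pieces not yet dropped (sum over which currently-grounded one goes next):
  1 to go: {7} 1  {8} 1
  2 to go: {5,7} 1  {6,8} 1  {7,8} 2
  3 to go: {4,5,7} 1  {5,7,8} 3  {6,7,8} 3
  4 to go: {4,5,7,8} 4  {5,6,7,8} 6
  5 to go: {4,5,6,7,8} 10
  6 to go: {3,4,5,6,7,8} 10
  7 to go: {2,3,4,5,6,7,8} 10
  if 0:i drops first: 10 orders

10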